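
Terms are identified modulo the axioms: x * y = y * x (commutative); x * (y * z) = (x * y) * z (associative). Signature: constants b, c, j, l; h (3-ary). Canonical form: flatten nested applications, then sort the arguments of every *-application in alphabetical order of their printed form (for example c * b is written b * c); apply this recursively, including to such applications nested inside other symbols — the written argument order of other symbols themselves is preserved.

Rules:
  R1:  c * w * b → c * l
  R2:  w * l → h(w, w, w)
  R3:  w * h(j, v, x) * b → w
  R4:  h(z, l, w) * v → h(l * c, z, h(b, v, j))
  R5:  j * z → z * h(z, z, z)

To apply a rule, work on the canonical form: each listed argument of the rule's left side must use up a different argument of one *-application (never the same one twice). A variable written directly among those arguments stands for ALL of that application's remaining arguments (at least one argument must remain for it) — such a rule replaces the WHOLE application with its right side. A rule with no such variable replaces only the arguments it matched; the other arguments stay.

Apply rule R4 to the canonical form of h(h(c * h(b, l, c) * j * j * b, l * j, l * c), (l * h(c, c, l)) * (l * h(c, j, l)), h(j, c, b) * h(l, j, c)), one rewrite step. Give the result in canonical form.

Canonical form:  h(h(b * c * h(b, l, c) * j * j, j * l, c * l), h(c, c, l) * h(c, j, l) * l * l, h(j, c, b) * h(l, j, c))
Match R4:  consume h(b, l, c);  v := b * c * j * j, w := c, z := b
The extension variable absorbs all remaining arguments, so the whole application is rewritten.
Result:  h(h(h(c * l, b, h(b, b * c * j * j, j)), j * l, c * l), h(c, c, l) * h(c, j, l) * l * l, h(j, c, b) * h(l, j, c))

Answer: h(h(h(c * l, b, h(b, b * c * j * j, j)), j * l, c * l), h(c, c, l) * h(c, j, l) * l * l, h(j, c, b) * h(l, j, c))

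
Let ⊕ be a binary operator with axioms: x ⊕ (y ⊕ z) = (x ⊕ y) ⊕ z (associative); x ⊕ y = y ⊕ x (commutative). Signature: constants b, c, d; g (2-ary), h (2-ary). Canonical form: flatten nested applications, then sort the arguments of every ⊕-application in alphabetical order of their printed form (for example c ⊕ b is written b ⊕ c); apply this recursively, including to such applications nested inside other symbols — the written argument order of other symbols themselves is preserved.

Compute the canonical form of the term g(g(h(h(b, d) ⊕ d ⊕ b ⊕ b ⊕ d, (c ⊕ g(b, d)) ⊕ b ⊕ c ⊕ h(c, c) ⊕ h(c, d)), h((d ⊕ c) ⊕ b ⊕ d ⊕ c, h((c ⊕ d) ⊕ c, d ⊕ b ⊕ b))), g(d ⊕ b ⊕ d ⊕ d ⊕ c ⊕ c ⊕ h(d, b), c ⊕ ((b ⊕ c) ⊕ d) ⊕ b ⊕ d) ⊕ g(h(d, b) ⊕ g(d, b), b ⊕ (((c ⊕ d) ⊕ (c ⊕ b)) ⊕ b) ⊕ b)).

Answer: g(g(h(b ⊕ b ⊕ d ⊕ d ⊕ h(b, d), b ⊕ c ⊕ c ⊕ g(b, d) ⊕ h(c, c) ⊕ h(c, d)), h(b ⊕ c ⊕ c ⊕ d ⊕ d, h(c ⊕ c ⊕ d, b ⊕ b ⊕ d))), g(b ⊕ c ⊕ c ⊕ d ⊕ d ⊕ d ⊕ h(d, b), b ⊕ b ⊕ c ⊕ c ⊕ d ⊕ d) ⊕ g(g(d, b) ⊕ h(d, b), b ⊕ b ⊕ b ⊕ b ⊕ c ⊕ c ⊕ d))

Derivation:
Work inside:  g(d ⊕ b ⊕ d ⊕ d ⊕ c ⊕ c ⊕ h(d, b), c ⊕ ((b ⊕ c) ⊕ d) ⊕ b ⊕ d) ⊕ g(h(d, b) ⊕ g(d, b), b ⊕ (((c ⊕ d) ⊕ (c ⊕ b)) ⊕ b) ⊕ b)
Canonicalize subterm:  g(d ⊕ b ⊕ d ⊕ d ⊕ c ⊕ c ⊕ h(d, b), c ⊕ ((b ⊕ c) ⊕ d) ⊕ b ⊕ d)  →  g(b ⊕ c ⊕ c ⊕ d ⊕ d ⊕ d ⊕ h(d, b), b ⊕ b ⊕ c ⊕ c ⊕ d ⊕ d)
Inside:  g(h(d, b) ⊕ g(d, b), b ⊕ (((c ⊕ d) ⊕ (c ⊕ b)) ⊕ b) ⊕ b)  →  g(g(d, b) ⊕ h(d, b), b ⊕ b ⊕ b ⊕ b ⊕ c ⊕ c ⊕ d)
Sort:  g(b ⊕ c ⊕ c ⊕ d ⊕ d ⊕ d ⊕ h(d, b), b ⊕ b ⊕ c ⊕ c ⊕ d ⊕ d) ⊕ g(g(d, b) ⊕ h(d, b), b ⊕ b ⊕ b ⊕ b ⊕ c ⊕ c ⊕ d)
Reassemble:  g(g(h(b ⊕ b ⊕ d ⊕ d ⊕ h(b, d), b ⊕ c ⊕ c ⊕ g(b, d) ⊕ h(c, c) ⊕ h(c, d)), h(b ⊕ c ⊕ c ⊕ d ⊕ d, h(c ⊕ c ⊕ d, b ⊕ b ⊕ d))), g(b ⊕ c ⊕ c ⊕ d ⊕ d ⊕ d ⊕ h(d, b), b ⊕ b ⊕ c ⊕ c ⊕ d ⊕ d) ⊕ g(g(d, b) ⊕ h(d, b), b ⊕ b ⊕ b ⊕ b ⊕ c ⊕ c ⊕ d))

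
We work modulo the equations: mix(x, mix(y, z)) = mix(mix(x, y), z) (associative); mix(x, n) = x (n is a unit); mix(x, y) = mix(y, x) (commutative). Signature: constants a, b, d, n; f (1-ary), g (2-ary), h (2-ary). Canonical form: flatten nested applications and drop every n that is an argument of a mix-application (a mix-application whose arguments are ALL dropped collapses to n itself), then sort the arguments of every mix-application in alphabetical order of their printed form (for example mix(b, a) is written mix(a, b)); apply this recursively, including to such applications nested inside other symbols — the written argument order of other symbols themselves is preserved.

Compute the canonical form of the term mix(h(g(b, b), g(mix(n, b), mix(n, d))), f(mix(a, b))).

Simplify inside:  h(g(b, b), g(mix(n, b), mix(n, d)))  →  h(g(b, b), g(b, d))
Sort:  mix(f(mix(a, b)), h(g(b, b), g(b, d)))

Answer: mix(f(mix(a, b)), h(g(b, b), g(b, d)))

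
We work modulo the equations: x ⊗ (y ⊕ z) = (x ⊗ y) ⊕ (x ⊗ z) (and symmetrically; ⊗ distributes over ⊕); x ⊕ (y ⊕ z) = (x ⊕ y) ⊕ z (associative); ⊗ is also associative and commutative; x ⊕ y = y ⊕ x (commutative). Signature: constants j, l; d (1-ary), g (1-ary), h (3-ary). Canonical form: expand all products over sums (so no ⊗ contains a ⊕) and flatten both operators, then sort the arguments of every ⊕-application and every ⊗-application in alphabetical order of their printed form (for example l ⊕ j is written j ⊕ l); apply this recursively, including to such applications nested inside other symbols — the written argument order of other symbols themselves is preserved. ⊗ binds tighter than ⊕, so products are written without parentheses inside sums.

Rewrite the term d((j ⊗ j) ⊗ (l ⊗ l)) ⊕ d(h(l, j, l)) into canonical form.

Answer: d(h(l, j, l)) ⊕ d(j ⊗ j ⊗ l ⊗ l)

Derivation:
Un-nest:  d(j ⊗ j ⊗ l ⊗ l) ⊕ d(h(l, j, l))
Order the arguments:  d(h(l, j, l)) ⊕ d(j ⊗ j ⊗ l ⊗ l)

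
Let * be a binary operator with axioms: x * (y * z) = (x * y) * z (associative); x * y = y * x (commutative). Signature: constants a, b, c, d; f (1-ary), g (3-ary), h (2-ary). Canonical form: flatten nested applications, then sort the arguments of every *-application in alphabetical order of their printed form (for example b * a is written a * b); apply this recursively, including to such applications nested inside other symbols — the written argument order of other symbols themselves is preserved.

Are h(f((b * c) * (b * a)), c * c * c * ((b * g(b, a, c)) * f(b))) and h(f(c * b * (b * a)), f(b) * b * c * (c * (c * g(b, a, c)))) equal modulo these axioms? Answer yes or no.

Left:  h(f((b * c) * (b * a)), c * c * c * ((b * g(b, a, c)) * f(b)))
  Focus inside:  c * c * c * ((b * g(b, a, c)) * f(b))
  Merge nested applications:  c * c * c * b * g(b, a, c) * f(b)
  Sort arguments:  b * c * c * c * f(b) * g(b, a, c)
  Reassemble:  h(f(a * b * b * c), b * c * c * c * f(b) * g(b, a, c))
Right:  h(f(c * b * (b * a)), f(b) * b * c * (c * (c * g(b, a, c))))
  Work inside:  f(b) * b * c * (c * (c * g(b, a, c)))
  Un-nest:  f(b) * b * c * c * c * g(b, a, c)
  Sort:  b * c * c * c * f(b) * g(b, a, c)
  Reassemble:  h(f(a * b * b * c), b * c * c * c * f(b) * g(b, a, c))

Answer: yes — both canonical forms are h(f(a * b * b * c), b * c * c * c * f(b) * g(b, a, c))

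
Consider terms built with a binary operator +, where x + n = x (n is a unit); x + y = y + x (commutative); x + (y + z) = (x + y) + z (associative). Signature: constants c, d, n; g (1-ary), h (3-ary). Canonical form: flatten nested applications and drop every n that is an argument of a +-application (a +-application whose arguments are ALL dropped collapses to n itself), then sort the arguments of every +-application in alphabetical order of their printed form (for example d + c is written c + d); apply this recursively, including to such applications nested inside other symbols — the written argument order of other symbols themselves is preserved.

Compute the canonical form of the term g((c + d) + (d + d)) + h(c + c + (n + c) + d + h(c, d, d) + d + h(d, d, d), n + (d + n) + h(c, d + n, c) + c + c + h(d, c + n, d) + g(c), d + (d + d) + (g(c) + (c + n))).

Canonicalize subterm:  g((c + d) + (d + d))  →  g(c + d + d + d)
Inside:  h(c + c + (n + c) + d + h(c, d, d) + d + h(d, d, d), n + (d + n) + h(c, d + n, c) + c + c + h(d, c + n, d) + g(c), d + (d + d) + (g(c) + (c + n)))  →  h(c + c + c + d + d + h(c, d, d) + h(d, d, d), c + c + d + g(c) + h(c, d, c) + h(d, c, d), c + d + d + d + g(c))
Sort arguments:  g(c + d + d + d) + h(c + c + c + d + d + h(c, d, d) + h(d, d, d), c + c + d + g(c) + h(c, d, c) + h(d, c, d), c + d + d + d + g(c))

Answer: g(c + d + d + d) + h(c + c + c + d + d + h(c, d, d) + h(d, d, d), c + c + d + g(c) + h(c, d, c) + h(d, c, d), c + d + d + d + g(c))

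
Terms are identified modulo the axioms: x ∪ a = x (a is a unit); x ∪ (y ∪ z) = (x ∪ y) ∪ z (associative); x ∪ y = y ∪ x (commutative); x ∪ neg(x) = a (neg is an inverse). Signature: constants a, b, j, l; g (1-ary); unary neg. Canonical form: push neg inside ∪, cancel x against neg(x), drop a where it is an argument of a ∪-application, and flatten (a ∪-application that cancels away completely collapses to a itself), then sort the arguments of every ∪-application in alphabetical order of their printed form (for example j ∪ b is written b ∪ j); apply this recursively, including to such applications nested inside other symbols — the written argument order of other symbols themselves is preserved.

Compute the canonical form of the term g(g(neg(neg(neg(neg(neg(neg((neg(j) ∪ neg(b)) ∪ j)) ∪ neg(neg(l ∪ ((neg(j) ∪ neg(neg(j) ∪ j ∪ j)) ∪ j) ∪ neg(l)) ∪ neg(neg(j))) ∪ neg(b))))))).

Answer: g(g(neg(b) ∪ neg(b) ∪ neg(j) ∪ neg(j)))

Derivation:
Focus inside:  neg(neg((neg(j) ∪ neg(b)) ∪ j)) ∪ neg(neg(l ∪ ((neg(j) ∪ neg(neg(j) ∪ j ∪ j)) ∪ j) ∪ neg(l)) ∪ neg(neg(j))) ∪ neg(b)
Push neg inside:  distribute neg over ∪ and collapse double neg
Cancel:  l cancels
Combine occurrences:  neg(j) ∪ neg(j) ∪ neg(b) ∪ neg(b)
Order the arguments:  neg(b) ∪ neg(b) ∪ neg(j) ∪ neg(j)
Reassemble:  g(g(neg(b) ∪ neg(b) ∪ neg(j) ∪ neg(j)))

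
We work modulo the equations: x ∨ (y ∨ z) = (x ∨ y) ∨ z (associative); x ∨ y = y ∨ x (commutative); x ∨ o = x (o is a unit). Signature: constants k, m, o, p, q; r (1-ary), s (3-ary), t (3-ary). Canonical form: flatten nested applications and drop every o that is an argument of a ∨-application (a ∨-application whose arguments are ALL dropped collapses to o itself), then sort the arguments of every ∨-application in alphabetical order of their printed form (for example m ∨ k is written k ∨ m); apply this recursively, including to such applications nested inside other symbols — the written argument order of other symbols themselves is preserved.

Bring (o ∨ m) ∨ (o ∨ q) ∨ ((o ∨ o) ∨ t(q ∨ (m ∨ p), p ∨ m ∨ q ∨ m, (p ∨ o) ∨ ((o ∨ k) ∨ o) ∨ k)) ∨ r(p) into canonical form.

Flatten:  o ∨ m ∨ o ∨ q ∨ o ∨ o ∨ t(q ∨ (m ∨ p), p ∨ m ∨ q ∨ m, (p ∨ o) ∨ ((o ∨ k) ∨ o) ∨ k) ∨ r(p)
Canonicalize subterm:  t(q ∨ (m ∨ p), p ∨ m ∨ q ∨ m, (p ∨ o) ∨ ((o ∨ k) ∨ o) ∨ k)  →  t(m ∨ p ∨ q, m ∨ m ∨ p ∨ q, k ∨ k ∨ p)
Drop the unit:  drop o (×4)
Order the arguments:  m ∨ q ∨ r(p) ∨ t(m ∨ p ∨ q, m ∨ m ∨ p ∨ q, k ∨ k ∨ p)

Answer: m ∨ q ∨ r(p) ∨ t(m ∨ p ∨ q, m ∨ m ∨ p ∨ q, k ∨ k ∨ p)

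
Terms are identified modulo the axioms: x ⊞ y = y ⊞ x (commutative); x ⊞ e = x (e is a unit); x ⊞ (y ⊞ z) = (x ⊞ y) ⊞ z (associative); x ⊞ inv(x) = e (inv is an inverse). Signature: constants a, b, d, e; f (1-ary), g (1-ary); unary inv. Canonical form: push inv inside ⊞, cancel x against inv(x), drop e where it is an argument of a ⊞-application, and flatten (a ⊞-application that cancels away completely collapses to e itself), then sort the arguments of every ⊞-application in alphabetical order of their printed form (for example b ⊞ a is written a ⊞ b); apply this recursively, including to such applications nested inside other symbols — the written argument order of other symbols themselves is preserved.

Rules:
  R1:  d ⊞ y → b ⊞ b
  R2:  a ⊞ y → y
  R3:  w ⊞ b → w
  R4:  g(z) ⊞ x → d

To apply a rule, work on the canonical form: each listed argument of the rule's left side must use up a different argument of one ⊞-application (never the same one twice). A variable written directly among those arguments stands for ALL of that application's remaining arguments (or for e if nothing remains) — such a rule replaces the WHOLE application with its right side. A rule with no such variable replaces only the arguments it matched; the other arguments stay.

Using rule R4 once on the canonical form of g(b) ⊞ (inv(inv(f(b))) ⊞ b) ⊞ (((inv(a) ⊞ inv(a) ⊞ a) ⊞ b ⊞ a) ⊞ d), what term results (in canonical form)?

Answer: d

Derivation:
Canonical form:  b ⊞ b ⊞ d ⊞ f(b) ⊞ g(b)
Match R4:  consume g(b);  x := b ⊞ b ⊞ d ⊞ f(b), z := b
Every leftover argument binds to the variable; the entire application is replaced.
New term:  d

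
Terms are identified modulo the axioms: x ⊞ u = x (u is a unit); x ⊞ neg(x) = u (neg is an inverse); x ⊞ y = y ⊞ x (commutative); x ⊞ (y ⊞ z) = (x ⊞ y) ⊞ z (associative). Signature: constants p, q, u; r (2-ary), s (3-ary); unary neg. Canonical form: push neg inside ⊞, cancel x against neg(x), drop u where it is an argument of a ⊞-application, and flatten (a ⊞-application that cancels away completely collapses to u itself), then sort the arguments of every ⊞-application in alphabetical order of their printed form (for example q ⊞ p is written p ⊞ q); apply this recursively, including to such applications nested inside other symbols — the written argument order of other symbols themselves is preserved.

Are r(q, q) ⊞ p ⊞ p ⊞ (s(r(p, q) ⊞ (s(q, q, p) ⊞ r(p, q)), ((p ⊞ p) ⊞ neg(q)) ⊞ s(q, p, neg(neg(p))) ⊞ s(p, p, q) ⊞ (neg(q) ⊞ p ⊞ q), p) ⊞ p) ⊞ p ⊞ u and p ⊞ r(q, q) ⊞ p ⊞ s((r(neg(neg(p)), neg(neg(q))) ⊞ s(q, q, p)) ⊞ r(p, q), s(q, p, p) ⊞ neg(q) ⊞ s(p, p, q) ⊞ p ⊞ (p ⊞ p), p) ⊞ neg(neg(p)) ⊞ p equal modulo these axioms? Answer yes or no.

Left:  r(q, q) ⊞ p ⊞ p ⊞ (s(r(p, q) ⊞ (s(q, q, p) ⊞ r(p, q)), ((p ⊞ p) ⊞ neg(q)) ⊞ s(q, p, neg(neg(p))) ⊞ s(p, p, q) ⊞ (neg(q) ⊞ p ⊞ q), p) ⊞ p) ⊞ p ⊞ u
  Push neg inside:  distribute neg over ⊞ and collapse double neg
  Collect:  r(q, q) ⊞ p ⊞ p ⊞ p ⊞ p ⊞ s(r(p, q) ⊞ r(p, q) ⊞ s(q, q, p), neg(q) ⊞ p ⊞ p ⊞ p ⊞ s(p, p, q) ⊞ s(q, p, p), p)
  Sort:  p ⊞ p ⊞ p ⊞ p ⊞ r(q, q) ⊞ s(r(p, q) ⊞ r(p, q) ⊞ s(q, q, p), neg(q) ⊞ p ⊞ p ⊞ p ⊞ s(p, p, q) ⊞ s(q, p, p), p)
Right:  p ⊞ r(q, q) ⊞ p ⊞ s((r(neg(neg(p)), neg(neg(q))) ⊞ s(q, q, p)) ⊞ r(p, q), s(q, p, p) ⊞ neg(q) ⊞ s(p, p, q) ⊞ p ⊞ (p ⊞ p), p) ⊞ neg(neg(p)) ⊞ p
  Push neg inside:  distribute neg over ⊞ and collapse double neg
  Collect:  p ⊞ p ⊞ p ⊞ p ⊞ r(q, q) ⊞ s(r(p, q) ⊞ r(p, q) ⊞ s(q, q, p), neg(q) ⊞ p ⊞ p ⊞ p ⊞ s(p, p, q) ⊞ s(q, p, p), p)

Answer: yes — both canonical forms are p ⊞ p ⊞ p ⊞ p ⊞ r(q, q) ⊞ s(r(p, q) ⊞ r(p, q) ⊞ s(q, q, p), neg(q) ⊞ p ⊞ p ⊞ p ⊞ s(p, p, q) ⊞ s(q, p, p), p)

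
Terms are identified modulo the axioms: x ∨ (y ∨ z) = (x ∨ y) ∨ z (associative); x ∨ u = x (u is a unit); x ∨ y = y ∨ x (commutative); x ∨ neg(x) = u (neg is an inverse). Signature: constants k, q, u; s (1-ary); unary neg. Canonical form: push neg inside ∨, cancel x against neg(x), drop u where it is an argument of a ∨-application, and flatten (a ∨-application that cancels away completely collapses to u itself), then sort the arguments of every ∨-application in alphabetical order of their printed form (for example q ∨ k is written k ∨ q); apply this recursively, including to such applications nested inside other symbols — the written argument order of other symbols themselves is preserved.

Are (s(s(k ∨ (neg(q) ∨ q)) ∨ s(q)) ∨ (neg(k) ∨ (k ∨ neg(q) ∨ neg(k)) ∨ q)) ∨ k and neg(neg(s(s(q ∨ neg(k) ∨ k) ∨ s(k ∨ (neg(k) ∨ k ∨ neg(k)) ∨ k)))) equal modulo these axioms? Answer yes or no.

Left:  (s(s(k ∨ (neg(q) ∨ q)) ∨ s(q)) ∨ (neg(k) ∨ (k ∨ neg(q) ∨ neg(k)) ∨ q)) ∨ k
  Inverses cancel:  k cancels; q cancels
  Combine occurrences:  s(s(k) ∨ s(q))
Right:  neg(neg(s(s(q ∨ neg(k) ∨ k) ∨ s(k ∨ (neg(k) ∨ k ∨ neg(k)) ∨ k))))
  Push neg inside:  distribute neg over ∨ and collapse double neg
  Collect terms:  s(s(k) ∨ s(q))

Answer: yes — both canonical forms are s(s(k) ∨ s(q))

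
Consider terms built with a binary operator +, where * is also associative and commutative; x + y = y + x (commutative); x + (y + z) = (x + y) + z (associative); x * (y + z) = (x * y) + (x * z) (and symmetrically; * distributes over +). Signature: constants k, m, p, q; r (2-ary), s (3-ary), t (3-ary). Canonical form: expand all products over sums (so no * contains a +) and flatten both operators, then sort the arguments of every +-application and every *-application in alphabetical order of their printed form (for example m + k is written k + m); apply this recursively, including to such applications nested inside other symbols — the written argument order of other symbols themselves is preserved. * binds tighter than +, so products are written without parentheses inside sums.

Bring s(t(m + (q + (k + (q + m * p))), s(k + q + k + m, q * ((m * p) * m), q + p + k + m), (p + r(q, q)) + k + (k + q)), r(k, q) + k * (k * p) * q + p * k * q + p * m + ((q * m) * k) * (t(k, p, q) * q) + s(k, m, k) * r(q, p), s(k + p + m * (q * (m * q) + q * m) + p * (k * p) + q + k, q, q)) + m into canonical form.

Answer: m + s(t(k + m + m * p + q + q, s(k + k + m + q, m * m * p * q, k + m + p + q), k + k + p + q + r(q, q)), k * k * p * q + k * m * q * q * t(k, p, q) + k * p * q + m * p + r(k, q) + r(q, p) * s(k, m, k), s(k + k + k * p * p + m * m * q + m * m * q * q + p + q, q, q))

Derivation:
Distribute:  s(t(k + m + m * p + q + q, s(k + k + m + q, m * m * p * q, k + m + p + q), k + k + p + q + r(q, q)), k * k * p * q + k * m * q * q * t(k, p, q) + k * p * q + m * p + r(k, q) + r(q, p) * s(k, m, k), s(k + k + k * p * p + m * m * q + m * m * q * q + p + q, q, q)) + m
Order the arguments:  m + s(t(k + m + m * p + q + q, s(k + k + m + q, m * m * p * q, k + m + p + q), k + k + p + q + r(q, q)), k * k * p * q + k * m * q * q * t(k, p, q) + k * p * q + m * p + r(k, q) + r(q, p) * s(k, m, k), s(k + k + k * p * p + m * m * q + m * m * q * q + p + q, q, q))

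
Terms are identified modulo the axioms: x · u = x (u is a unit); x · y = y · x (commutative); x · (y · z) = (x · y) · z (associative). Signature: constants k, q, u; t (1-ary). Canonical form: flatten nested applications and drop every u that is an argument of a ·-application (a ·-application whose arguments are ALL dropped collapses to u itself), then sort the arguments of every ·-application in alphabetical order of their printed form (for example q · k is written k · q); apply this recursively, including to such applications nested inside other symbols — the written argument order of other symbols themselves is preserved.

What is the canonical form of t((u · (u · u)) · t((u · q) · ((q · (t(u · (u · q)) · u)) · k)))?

Answer: t(t(k · q · q · t(q)))

Derivation:
Descend into:  (u · (u · u)) · t((u · q) · ((q · (t(u · (u · q)) · u)) · k))
Flatten:  u · u · u · t((u · q) · ((q · (t(u · (u · q)) · u)) · k))
Inside:  t((u · q) · ((q · (t(u · (u · q)) · u)) · k))  →  t(k · q · q · t(q))
Drop the unit:  drop u (×3)
Order the arguments:  t(k · q · q · t(q))
Rebuild:  t(t(k · q · q · t(q)))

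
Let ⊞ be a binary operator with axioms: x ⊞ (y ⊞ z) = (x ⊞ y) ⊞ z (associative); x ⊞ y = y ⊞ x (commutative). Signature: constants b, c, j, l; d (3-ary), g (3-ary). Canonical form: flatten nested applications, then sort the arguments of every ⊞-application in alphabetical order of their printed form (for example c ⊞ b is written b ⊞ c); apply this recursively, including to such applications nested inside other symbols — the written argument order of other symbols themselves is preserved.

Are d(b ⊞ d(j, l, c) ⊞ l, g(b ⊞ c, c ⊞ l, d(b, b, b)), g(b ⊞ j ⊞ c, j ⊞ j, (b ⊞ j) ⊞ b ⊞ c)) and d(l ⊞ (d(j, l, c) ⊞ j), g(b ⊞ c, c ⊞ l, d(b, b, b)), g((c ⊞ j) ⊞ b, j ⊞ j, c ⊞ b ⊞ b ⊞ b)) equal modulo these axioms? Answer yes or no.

Left:  d(b ⊞ d(j, l, c) ⊞ l, g(b ⊞ c, c ⊞ l, d(b, b, b)), g(b ⊞ j ⊞ c, j ⊞ j, (b ⊞ j) ⊞ b ⊞ c))
  Descend into:  (b ⊞ j) ⊞ b ⊞ c
  Flatten:  b ⊞ j ⊞ b ⊞ c
  Order the arguments:  b ⊞ b ⊞ c ⊞ j
  Rebuild:  d(b ⊞ d(j, l, c) ⊞ l, g(b ⊞ c, c ⊞ l, d(b, b, b)), g(b ⊞ c ⊞ j, j ⊞ j, b ⊞ b ⊞ c ⊞ j))
Right:  d(l ⊞ (d(j, l, c) ⊞ j), g(b ⊞ c, c ⊞ l, d(b, b, b)), g((c ⊞ j) ⊞ b, j ⊞ j, c ⊞ b ⊞ b ⊞ b))
  Focus inside:  l ⊞ (d(j, l, c) ⊞ j)
  Un-nest:  l ⊞ d(j, l, c) ⊞ j
  Sort arguments:  d(j, l, c) ⊞ j ⊞ l
  Put back:  d(d(j, l, c) ⊞ j ⊞ l, g(b ⊞ c, c ⊞ l, d(b, b, b)), g(b ⊞ c ⊞ j, j ⊞ j, b ⊞ b ⊞ b ⊞ c))

Answer: no — d(b ⊞ d(j, l, c) ⊞ l, g(b ⊞ c, c ⊞ l, d(b, b, b)), g(b ⊞ c ⊞ j, j ⊞ j, b ⊞ b ⊞ c ⊞ j)) vs d(d(j, l, c) ⊞ j ⊞ l, g(b ⊞ c, c ⊞ l, d(b, b, b)), g(b ⊞ c ⊞ j, j ⊞ j, b ⊞ b ⊞ b ⊞ c))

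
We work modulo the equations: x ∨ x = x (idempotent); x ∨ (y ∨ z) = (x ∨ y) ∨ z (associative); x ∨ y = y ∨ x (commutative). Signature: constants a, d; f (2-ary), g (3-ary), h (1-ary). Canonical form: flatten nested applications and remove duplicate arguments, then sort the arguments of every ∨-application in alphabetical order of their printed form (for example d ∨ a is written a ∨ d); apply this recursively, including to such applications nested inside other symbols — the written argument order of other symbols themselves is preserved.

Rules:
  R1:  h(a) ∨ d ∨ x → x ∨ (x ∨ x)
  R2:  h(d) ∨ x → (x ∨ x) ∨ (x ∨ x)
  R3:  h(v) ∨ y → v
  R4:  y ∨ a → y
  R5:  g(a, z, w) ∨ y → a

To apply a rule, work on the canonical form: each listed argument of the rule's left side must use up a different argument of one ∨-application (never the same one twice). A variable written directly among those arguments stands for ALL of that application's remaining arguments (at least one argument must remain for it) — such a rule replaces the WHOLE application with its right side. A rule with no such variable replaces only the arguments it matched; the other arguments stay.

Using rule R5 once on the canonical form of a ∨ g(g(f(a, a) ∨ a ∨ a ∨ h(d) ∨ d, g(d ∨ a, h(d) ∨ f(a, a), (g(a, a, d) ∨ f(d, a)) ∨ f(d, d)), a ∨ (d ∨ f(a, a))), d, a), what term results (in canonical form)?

Canonical form:  a ∨ g(g(a ∨ d ∨ f(a, a) ∨ h(d), g(a ∨ d, f(a, a) ∨ h(d), f(d, a) ∨ f(d, d) ∨ g(a, a, d)), a ∨ d ∨ f(a, a)), d, a)
Match R5:  consume g(a, a, d);  w := d, y := f(d, a) ∨ f(d, d), z := a
The variable takes the whole remainder — replace the entire application.
Giving:  a ∨ g(g(a ∨ d ∨ f(a, a) ∨ h(d), g(a ∨ d, f(a, a) ∨ h(d), a), a ∨ d ∨ f(a, a)), d, a)

Answer: a ∨ g(g(a ∨ d ∨ f(a, a) ∨ h(d), g(a ∨ d, f(a, a) ∨ h(d), a), a ∨ d ∨ f(a, a)), d, a)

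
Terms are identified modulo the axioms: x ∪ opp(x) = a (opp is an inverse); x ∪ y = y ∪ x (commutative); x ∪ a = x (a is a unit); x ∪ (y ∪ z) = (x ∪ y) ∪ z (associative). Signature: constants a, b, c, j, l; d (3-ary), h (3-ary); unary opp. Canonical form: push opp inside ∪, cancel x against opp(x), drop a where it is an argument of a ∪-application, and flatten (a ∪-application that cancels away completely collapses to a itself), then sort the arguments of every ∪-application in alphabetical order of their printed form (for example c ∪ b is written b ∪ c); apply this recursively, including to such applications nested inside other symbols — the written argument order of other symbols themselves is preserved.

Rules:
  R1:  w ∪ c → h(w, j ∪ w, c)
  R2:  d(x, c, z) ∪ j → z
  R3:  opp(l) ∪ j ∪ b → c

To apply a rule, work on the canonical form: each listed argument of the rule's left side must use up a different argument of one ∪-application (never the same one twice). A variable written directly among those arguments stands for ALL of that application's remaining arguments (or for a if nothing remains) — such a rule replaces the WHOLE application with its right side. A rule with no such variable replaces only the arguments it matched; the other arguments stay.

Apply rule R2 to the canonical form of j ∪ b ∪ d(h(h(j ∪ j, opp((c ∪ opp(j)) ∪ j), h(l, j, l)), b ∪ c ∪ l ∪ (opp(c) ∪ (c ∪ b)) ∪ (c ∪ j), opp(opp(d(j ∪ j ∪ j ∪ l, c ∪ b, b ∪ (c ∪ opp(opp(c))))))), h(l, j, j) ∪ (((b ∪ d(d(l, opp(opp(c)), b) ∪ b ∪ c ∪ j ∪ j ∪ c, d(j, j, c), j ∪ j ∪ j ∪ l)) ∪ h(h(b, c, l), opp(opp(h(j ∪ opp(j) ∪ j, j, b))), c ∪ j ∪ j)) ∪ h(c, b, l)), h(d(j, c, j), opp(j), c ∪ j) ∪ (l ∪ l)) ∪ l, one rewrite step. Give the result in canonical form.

Canonical form:  b ∪ d(h(h(j ∪ j, opp(c), h(l, j, l)), b ∪ b ∪ c ∪ c ∪ j ∪ l, d(j ∪ j ∪ j ∪ l, b ∪ c, b ∪ c ∪ c)), b ∪ d(b ∪ c ∪ c ∪ d(l, c, b) ∪ j ∪ j, d(j, j, c), j ∪ j ∪ j ∪ l) ∪ h(c, b, l) ∪ h(h(b, c, l), h(j, j, b), c ∪ j ∪ j) ∪ h(l, j, j), h(d(j, c, j), opp(j), c ∪ j) ∪ l ∪ l) ∪ j ∪ l
R2 matches:  uses d(l, c, b), j;  x := l, z := b
New term:  b ∪ d(h(h(j ∪ j, opp(c), h(l, j, l)), b ∪ b ∪ c ∪ c ∪ j ∪ l, d(j ∪ j ∪ j ∪ l, b ∪ c, b ∪ c ∪ c)), b ∪ d(b ∪ b ∪ c ∪ c ∪ j, d(j, j, c), j ∪ j ∪ j ∪ l) ∪ h(c, b, l) ∪ h(h(b, c, l), h(j, j, b), c ∪ j ∪ j) ∪ h(l, j, j), h(d(j, c, j), opp(j), c ∪ j) ∪ l ∪ l) ∪ j ∪ l

Answer: b ∪ d(h(h(j ∪ j, opp(c), h(l, j, l)), b ∪ b ∪ c ∪ c ∪ j ∪ l, d(j ∪ j ∪ j ∪ l, b ∪ c, b ∪ c ∪ c)), b ∪ d(b ∪ b ∪ c ∪ c ∪ j, d(j, j, c), j ∪ j ∪ j ∪ l) ∪ h(c, b, l) ∪ h(h(b, c, l), h(j, j, b), c ∪ j ∪ j) ∪ h(l, j, j), h(d(j, c, j), opp(j), c ∪ j) ∪ l ∪ l) ∪ j ∪ l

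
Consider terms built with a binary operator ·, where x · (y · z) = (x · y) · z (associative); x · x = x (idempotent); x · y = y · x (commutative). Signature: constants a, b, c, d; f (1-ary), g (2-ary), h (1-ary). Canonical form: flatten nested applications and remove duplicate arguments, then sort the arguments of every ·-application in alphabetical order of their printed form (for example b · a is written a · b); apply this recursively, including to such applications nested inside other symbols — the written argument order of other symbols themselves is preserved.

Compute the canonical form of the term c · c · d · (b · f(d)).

Answer: b · c · d · f(d)

Derivation:
Flatten:  c · c · d · b · f(d)
Drop duplicates:  drop duplicate c
Sort:  b · c · d · f(d)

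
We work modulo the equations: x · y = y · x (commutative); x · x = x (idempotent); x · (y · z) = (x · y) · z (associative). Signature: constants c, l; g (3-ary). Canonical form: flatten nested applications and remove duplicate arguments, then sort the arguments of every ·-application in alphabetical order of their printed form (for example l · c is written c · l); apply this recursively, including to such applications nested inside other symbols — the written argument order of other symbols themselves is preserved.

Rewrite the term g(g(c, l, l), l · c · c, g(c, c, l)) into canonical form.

Work inside:  l · c · c
Idempotence:  drop duplicate c
Sort arguments:  c · l
Put back:  g(g(c, l, l), c · l, g(c, c, l))

Answer: g(g(c, l, l), c · l, g(c, c, l))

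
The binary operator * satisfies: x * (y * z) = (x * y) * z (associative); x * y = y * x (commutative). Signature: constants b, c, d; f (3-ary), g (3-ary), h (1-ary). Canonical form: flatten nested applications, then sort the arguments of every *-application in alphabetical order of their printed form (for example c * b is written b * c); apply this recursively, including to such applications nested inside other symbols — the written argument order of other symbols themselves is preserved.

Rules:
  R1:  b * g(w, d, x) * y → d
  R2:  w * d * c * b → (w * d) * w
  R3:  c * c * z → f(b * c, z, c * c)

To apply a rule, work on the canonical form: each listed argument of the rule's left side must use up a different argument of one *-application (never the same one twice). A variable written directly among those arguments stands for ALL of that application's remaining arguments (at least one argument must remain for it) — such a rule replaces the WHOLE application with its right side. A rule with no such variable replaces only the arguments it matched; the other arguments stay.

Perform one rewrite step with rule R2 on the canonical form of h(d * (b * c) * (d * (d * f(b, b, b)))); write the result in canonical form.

Canonical form:  h(b * c * d * d * d * f(b, b, b))
Match R2:  consume b, c, d;  w := d * d * f(b, b, b)
The variable takes the whole remainder — replace the entire application.
New term:  h(d * d * d * d * d * f(b, b, b) * f(b, b, b))

Answer: h(d * d * d * d * d * f(b, b, b) * f(b, b, b))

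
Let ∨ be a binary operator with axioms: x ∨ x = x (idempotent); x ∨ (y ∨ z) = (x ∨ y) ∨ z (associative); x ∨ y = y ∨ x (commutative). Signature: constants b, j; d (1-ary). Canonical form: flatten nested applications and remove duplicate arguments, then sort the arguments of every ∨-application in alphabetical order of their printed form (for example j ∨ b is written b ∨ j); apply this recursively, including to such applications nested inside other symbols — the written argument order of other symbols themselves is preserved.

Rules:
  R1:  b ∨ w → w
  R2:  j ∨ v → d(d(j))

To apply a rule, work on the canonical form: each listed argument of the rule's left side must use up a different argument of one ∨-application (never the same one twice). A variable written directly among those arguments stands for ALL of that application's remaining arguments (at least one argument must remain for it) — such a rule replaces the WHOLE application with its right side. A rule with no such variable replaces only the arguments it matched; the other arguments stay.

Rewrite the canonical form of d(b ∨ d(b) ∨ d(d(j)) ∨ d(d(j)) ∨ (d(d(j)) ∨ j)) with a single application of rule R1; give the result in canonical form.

Canonical form:  d(b ∨ d(b) ∨ d(d(j)) ∨ j)
Match R1:  consume b;  w := d(b) ∨ d(d(j)) ∨ j
Every leftover argument binds to the variable; the entire application is replaced.
Giving:  d(d(b) ∨ d(d(j)) ∨ j)

Answer: d(d(b) ∨ d(d(j)) ∨ j)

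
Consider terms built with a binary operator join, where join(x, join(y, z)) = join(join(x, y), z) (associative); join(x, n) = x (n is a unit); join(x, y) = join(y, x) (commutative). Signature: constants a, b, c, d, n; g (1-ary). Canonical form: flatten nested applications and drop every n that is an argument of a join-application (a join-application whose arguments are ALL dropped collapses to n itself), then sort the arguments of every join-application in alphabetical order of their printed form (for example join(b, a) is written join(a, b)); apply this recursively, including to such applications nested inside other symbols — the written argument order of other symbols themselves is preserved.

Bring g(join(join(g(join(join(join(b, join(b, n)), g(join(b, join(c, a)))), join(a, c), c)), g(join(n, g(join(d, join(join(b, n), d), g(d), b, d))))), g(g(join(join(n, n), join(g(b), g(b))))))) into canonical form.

Answer: g(join(g(g(join(b, b, d, d, d, g(d)))), g(g(join(g(b), g(b)))), g(join(a, b, b, c, c, g(join(a, b, c))))))

Derivation:
Work inside:  join(join(g(join(join(join(b, join(b, n)), g(join(b, join(c, a)))), join(a, c), c)), g(join(n, g(join(d, join(join(b, n), d), g(d), b, d))))), g(g(join(join(n, n), join(g(b), g(b))))))
Merge nested applications:  join(g(join(join(join(b, join(b, n)), g(join(b, join(c, a)))), join(a, c), c)), g(join(n, g(join(d, join(join(b, n), d), g(d), b, d)))), g(g(join(join(n, n), join(g(b), g(b))))))
Canonicalize subterm:  g(join(join(join(b, join(b, n)), g(join(b, join(c, a)))), join(a, c), c))  →  g(join(a, b, b, c, c, g(join(a, b, c))))
Canonicalize subterm:  g(join(n, g(join(d, join(join(b, n), d), g(d), b, d))))  →  g(g(join(b, b, d, d, d, g(d))))
Simplify inside:  g(g(join(join(n, n), join(g(b), g(b)))))  →  g(g(join(g(b), g(b))))
Sort:  join(g(g(join(b, b, d, d, d, g(d)))), g(g(join(g(b), g(b)))), g(join(a, b, b, c, c, g(join(a, b, c)))))
Reassemble:  g(join(g(g(join(b, b, d, d, d, g(d)))), g(g(join(g(b), g(b)))), g(join(a, b, b, c, c, g(join(a, b, c))))))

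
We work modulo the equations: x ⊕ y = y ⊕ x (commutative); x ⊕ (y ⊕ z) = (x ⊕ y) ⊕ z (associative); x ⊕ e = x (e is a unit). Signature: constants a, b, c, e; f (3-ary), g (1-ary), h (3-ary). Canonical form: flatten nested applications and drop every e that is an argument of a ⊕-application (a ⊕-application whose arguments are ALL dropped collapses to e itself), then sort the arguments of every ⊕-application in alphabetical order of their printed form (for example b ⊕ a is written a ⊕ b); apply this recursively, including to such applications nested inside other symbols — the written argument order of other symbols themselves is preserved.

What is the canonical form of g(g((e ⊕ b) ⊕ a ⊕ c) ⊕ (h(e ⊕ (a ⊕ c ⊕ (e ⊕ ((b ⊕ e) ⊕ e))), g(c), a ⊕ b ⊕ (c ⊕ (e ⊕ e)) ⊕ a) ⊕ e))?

Focus inside:  g((e ⊕ b) ⊕ a ⊕ c) ⊕ (h(e ⊕ (a ⊕ c ⊕ (e ⊕ ((b ⊕ e) ⊕ e))), g(c), a ⊕ b ⊕ (c ⊕ (e ⊕ e)) ⊕ a) ⊕ e)
Un-nest:  g((e ⊕ b) ⊕ a ⊕ c) ⊕ h(e ⊕ (a ⊕ c ⊕ (e ⊕ ((b ⊕ e) ⊕ e))), g(c), a ⊕ b ⊕ (c ⊕ (e ⊕ e)) ⊕ a) ⊕ e
Inside:  g((e ⊕ b) ⊕ a ⊕ c)  →  g(a ⊕ b ⊕ c)
Canonicalize subterm:  h(e ⊕ (a ⊕ c ⊕ (e ⊕ ((b ⊕ e) ⊕ e))), g(c), a ⊕ b ⊕ (c ⊕ (e ⊕ e)) ⊕ a)  →  h(a ⊕ b ⊕ c, g(c), a ⊕ a ⊕ b ⊕ c)
Unit:  drop e
Order the arguments:  g(a ⊕ b ⊕ c) ⊕ h(a ⊕ b ⊕ c, g(c), a ⊕ a ⊕ b ⊕ c)
Rebuild:  g(g(a ⊕ b ⊕ c) ⊕ h(a ⊕ b ⊕ c, g(c), a ⊕ a ⊕ b ⊕ c))

Answer: g(g(a ⊕ b ⊕ c) ⊕ h(a ⊕ b ⊕ c, g(c), a ⊕ a ⊕ b ⊕ c))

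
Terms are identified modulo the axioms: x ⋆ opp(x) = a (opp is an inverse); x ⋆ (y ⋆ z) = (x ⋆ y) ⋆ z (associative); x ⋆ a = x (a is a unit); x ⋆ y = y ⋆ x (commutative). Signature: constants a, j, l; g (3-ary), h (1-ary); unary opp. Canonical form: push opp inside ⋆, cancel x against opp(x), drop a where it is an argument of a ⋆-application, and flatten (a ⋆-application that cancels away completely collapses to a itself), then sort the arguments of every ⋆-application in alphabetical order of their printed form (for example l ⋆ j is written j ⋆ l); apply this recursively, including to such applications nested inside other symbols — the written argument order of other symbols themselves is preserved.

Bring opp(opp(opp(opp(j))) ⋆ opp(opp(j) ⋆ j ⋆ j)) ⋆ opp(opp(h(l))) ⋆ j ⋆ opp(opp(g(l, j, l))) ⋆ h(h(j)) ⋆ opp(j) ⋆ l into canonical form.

Push opp inside:  distribute opp over ⋆ and collapse double opp
Collect terms:  j ⋆ j ⋆ h(l) ⋆ g(l, j, l) ⋆ h(h(j)) ⋆ l
Sort:  g(l, j, l) ⋆ h(h(j)) ⋆ h(l) ⋆ j ⋆ j ⋆ l

Answer: g(l, j, l) ⋆ h(h(j)) ⋆ h(l) ⋆ j ⋆ j ⋆ l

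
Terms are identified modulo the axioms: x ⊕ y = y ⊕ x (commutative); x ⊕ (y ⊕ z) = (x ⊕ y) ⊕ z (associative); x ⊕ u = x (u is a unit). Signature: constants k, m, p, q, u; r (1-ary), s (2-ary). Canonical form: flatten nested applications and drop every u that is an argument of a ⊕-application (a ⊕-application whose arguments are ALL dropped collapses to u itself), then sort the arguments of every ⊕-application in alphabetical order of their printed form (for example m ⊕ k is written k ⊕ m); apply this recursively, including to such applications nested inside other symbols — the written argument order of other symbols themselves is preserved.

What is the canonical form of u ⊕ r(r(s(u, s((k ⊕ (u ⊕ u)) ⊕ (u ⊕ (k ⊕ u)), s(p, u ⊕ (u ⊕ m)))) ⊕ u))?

Canonicalize subterm:  r(r(s(u, s((k ⊕ (u ⊕ u)) ⊕ (u ⊕ (k ⊕ u)), s(p, u ⊕ (u ⊕ m)))) ⊕ u))  →  r(r(s(u, s(k ⊕ k, s(p, m)))))
Unit:  drop u
Order the arguments:  r(r(s(u, s(k ⊕ k, s(p, m)))))

Answer: r(r(s(u, s(k ⊕ k, s(p, m)))))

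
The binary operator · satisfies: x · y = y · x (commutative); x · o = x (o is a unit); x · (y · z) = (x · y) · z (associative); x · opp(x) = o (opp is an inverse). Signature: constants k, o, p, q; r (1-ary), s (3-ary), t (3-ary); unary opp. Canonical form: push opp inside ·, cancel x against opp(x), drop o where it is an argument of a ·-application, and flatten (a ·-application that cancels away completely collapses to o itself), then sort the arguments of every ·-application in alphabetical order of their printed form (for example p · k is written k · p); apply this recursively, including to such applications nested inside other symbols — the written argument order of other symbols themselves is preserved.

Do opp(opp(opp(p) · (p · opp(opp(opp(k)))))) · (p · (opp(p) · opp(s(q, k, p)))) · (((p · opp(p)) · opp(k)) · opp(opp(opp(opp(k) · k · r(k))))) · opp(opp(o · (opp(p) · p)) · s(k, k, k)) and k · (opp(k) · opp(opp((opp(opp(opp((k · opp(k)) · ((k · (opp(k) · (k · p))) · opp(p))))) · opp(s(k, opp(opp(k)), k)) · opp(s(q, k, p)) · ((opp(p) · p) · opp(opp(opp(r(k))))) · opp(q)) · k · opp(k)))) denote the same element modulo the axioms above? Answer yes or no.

Left:  opp(opp(opp(p) · (p · opp(opp(opp(k)))))) · (p · (opp(p) · opp(s(q, k, p)))) · (((p · opp(p)) · opp(k)) · opp(opp(opp(opp(k) · k · r(k))))) · opp(opp(o · (opp(p) · p)) · s(k, k, k))
  Push opp inside:  distribute opp over · and collapse double opp
  Cancel inverse pairs:  p cancels
  Collect terms:  opp(k) · opp(k) · opp(s(q, k, p)) · opp(r(k)) · opp(s(k, k, k))
  Order the arguments:  opp(k) · opp(k) · opp(r(k)) · opp(s(k, k, k)) · opp(s(q, k, p))
Right:  k · (opp(k) · opp(opp((opp(opp(opp((k · opp(k)) · ((k · (opp(k) · (k · p))) · opp(p))))) · opp(s(k, opp(opp(k)), k)) · opp(s(q, k, p)) · ((opp(p) · p) · opp(opp(opp(r(k))))) · opp(q)) · k · opp(k))))
  Push opp inside:  distribute opp over · and collapse double opp
  Cancel:  p cancels
  Collect terms:  opp(k) · opp(s(k, k, k)) · opp(s(q, k, p)) · opp(r(k)) · opp(q)
  Order the arguments:  opp(k) · opp(q) · opp(r(k)) · opp(s(k, k, k)) · opp(s(q, k, p))

Answer: no — opp(k) · opp(k) · opp(r(k)) · opp(s(k, k, k)) · opp(s(q, k, p)) vs opp(k) · opp(q) · opp(r(k)) · opp(s(k, k, k)) · opp(s(q, k, p))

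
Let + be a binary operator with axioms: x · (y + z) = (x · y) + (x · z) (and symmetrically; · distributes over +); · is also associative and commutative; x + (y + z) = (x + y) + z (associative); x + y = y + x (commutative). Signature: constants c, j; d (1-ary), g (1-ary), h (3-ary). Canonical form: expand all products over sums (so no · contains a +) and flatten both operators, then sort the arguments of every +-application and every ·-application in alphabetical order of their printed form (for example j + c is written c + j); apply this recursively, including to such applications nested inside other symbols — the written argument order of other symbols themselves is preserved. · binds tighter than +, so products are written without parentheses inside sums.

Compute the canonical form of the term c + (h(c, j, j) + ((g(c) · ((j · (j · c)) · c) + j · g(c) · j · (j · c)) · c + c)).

Expand:  c + h(c, j, j) + c · c · c · g(c) · j · j + c · c · g(c) · j · j · j + c
Sort:  c + c + c · c · c · g(c) · j · j + c · c · g(c) · j · j · j + h(c, j, j)

Answer: c + c + c · c · c · g(c) · j · j + c · c · g(c) · j · j · j + h(c, j, j)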